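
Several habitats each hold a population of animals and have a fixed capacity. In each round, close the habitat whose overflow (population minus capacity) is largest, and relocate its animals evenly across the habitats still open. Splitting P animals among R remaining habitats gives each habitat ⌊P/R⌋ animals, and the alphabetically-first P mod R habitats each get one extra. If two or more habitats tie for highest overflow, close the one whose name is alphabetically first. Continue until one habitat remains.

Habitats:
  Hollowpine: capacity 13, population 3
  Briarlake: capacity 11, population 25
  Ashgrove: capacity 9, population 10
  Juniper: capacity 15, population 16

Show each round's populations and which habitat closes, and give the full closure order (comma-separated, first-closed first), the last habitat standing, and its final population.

Closure order: Briarlake, Ashgrove, Juniper
Last habitat: Hollowpine with 54 animals

Round 1: Ashgrove=10 Briarlake=25 Hollowpine=3 Juniper=16 → close Briarlake (overflow 14)
  25÷3 = 8 each, +1 to first 1
Round 2: Ashgrove=19 Hollowpine=11 Juniper=24 → close Ashgrove (overflow 10)
  19÷2 = 9 each, +1 to first 1
Round 3: Hollowpine=21 Juniper=33 → close Juniper (overflow 18)
  33÷1 = 33 each, +1 to first 0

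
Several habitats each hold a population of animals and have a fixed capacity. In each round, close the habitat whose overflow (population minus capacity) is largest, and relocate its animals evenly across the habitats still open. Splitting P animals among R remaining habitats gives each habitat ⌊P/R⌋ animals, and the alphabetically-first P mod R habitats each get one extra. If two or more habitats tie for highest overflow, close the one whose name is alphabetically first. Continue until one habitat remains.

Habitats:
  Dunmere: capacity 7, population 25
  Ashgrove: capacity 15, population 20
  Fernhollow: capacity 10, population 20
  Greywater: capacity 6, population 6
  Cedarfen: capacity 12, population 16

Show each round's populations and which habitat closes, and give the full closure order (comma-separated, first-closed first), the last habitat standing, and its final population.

Round 1: Ashgrove=20 Cedarfen=16 Dunmere=25 Fernhollow=20 Greywater=6 → close Dunmere (overflow 18)
  25÷4 = 6 each, +1 to first 1
Round 2: Ashgrove=27 Cedarfen=22 Fernhollow=26 Greywater=12 → close Fernhollow (overflow 16)
  26÷3 = 8 each, +1 to first 2
Round 3: Ashgrove=36 Cedarfen=31 Greywater=20 → close Ashgrove (overflow 21)
  36÷2 = 18 each, +1 to first 0
Round 4: Cedarfen=49 Greywater=38 → close Cedarfen (overflow 37)
  49÷1 = 49 each, +1 to first 0

Closure order: Dunmere, Fernhollow, Ashgrove, Cedarfen
Last habitat: Greywater with 87 animals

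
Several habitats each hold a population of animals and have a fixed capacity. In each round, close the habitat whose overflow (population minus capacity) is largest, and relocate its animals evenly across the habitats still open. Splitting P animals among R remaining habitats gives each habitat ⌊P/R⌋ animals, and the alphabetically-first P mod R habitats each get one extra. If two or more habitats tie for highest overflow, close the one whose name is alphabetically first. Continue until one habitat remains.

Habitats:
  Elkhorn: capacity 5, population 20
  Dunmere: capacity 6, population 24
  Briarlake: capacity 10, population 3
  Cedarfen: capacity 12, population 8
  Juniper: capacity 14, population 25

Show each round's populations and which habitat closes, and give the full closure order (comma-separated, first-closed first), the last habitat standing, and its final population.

Closure order: Dunmere, Elkhorn, Juniper, Cedarfen
Last habitat: Briarlake with 80 animals

Round 1: Briarlake=3 Cedarfen=8 Dunmere=24 Elkhorn=20 Juniper=25 → close Dunmere (overflow 18)
  24÷4 = 6 each, +1 to first 0
Round 2: Briarlake=9 Cedarfen=14 Elkhorn=26 Juniper=31 → close Elkhorn (overflow 21)
  26÷3 = 8 each, +1 to first 2
Round 3: Briarlake=18 Cedarfen=23 Juniper=39 → close Juniper (overflow 25)
  39÷2 = 19 each, +1 to first 1
Round 4: Briarlake=38 Cedarfen=42 → close Cedarfen (overflow 30)
  42÷1 = 42 each, +1 to first 0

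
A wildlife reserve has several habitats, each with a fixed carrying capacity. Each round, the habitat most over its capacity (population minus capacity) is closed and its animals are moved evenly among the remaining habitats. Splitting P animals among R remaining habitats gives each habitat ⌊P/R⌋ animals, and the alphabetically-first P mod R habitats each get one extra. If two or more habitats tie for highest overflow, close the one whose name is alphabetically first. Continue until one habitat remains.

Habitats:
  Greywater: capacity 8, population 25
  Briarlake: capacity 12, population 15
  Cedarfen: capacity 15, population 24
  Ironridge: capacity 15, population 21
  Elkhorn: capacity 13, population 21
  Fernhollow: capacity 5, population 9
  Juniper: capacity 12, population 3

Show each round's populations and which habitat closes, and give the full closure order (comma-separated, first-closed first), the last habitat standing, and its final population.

Round 1: Briarlake=15 Cedarfen=24 Elkhorn=21 Fernhollow=9 Greywater=25 Ironridge=21 Juniper=3 → close Greywater (overflow 17)
  25÷6 = 4 each, +1 to first 1
Round 2: Briarlake=20 Cedarfen=28 Elkhorn=25 Fernhollow=13 Ironridge=25 Juniper=7 → close Cedarfen (overflow 13)
  28÷5 = 5 each, +1 to first 3
Round 3: Briarlake=26 Elkhorn=31 Fernhollow=19 Ironridge=30 Juniper=12 → close Elkhorn (overflow 18)
  31÷4 = 7 each, +1 to first 3
Round 4: Briarlake=34 Fernhollow=27 Ironridge=38 Juniper=19 → close Ironridge (overflow 23)
  38÷3 = 12 each, +1 to first 2
Round 5: Briarlake=47 Fernhollow=40 Juniper=31 → close Briarlake (overflow 35)
  47÷2 = 23 each, +1 to first 1
Round 6: Fernhollow=64 Juniper=54 → close Fernhollow (overflow 59)
  64÷1 = 64 each, +1 to first 0

Closure order: Greywater, Cedarfen, Elkhorn, Ironridge, Briarlake, Fernhollow
Last habitat: Juniper with 118 animals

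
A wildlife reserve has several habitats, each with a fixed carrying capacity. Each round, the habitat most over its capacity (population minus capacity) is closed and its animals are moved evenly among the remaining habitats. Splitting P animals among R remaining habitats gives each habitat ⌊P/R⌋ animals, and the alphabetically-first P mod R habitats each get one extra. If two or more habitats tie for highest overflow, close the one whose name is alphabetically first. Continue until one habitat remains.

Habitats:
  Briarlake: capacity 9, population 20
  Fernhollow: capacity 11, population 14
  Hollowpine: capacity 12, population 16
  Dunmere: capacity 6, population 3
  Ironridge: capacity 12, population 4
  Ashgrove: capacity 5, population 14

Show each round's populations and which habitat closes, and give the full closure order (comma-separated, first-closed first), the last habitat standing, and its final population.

Closure order: Briarlake, Ashgrove, Fernhollow, Hollowpine, Dunmere
Last habitat: Ironridge with 71 animals

Round 1: Ashgrove=14 Briarlake=20 Dunmere=3 Fernhollow=14 Hollowpine=16 Ironridge=4 → close Briarlake (overflow 11)
  20÷5 = 4 each, +1 to first 0
Round 2: Ashgrove=18 Dunmere=7 Fernhollow=18 Hollowpine=20 Ironridge=8 → close Ashgrove (overflow 13)
  18÷4 = 4 each, +1 to first 2
Round 3: Dunmere=12 Fernhollow=23 Hollowpine=24 Ironridge=12 → close Fernhollow (overflow 12)
  23÷3 = 7 each, +1 to first 2
Round 4: Dunmere=20 Hollowpine=32 Ironridge=19 → close Hollowpine (overflow 20)
  32÷2 = 16 each, +1 to first 0
Round 5: Dunmere=36 Ironridge=35 → close Dunmere (overflow 30)
  36÷1 = 36 each, +1 to first 0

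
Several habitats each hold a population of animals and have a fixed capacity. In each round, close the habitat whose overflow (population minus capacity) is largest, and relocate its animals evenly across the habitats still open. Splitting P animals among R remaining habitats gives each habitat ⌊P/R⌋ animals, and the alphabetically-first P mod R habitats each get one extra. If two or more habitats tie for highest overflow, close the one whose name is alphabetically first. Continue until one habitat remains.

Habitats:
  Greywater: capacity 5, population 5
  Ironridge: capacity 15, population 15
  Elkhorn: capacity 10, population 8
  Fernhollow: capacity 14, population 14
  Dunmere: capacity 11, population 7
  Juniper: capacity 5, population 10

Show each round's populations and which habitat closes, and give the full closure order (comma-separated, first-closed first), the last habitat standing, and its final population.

Round 1: Dunmere=7 Elkhorn=8 Fernhollow=14 Greywater=5 Ironridge=15 Juniper=10 → close Juniper (overflow 5)
  10÷5 = 2 each, +1 to first 0
Round 2: Dunmere=9 Elkhorn=10 Fernhollow=16 Greywater=7 Ironridge=17 → close Fernhollow (overflow 2)
  16÷4 = 4 each, +1 to first 0
Round 3: Dunmere=13 Elkhorn=14 Greywater=11 Ironridge=21 → close Greywater (overflow 6)
  11÷3 = 3 each, +1 to first 2
Round 4: Dunmere=17 Elkhorn=18 Ironridge=24 → close Ironridge (overflow 9)
  24÷2 = 12 each, +1 to first 0
Round 5: Dunmere=29 Elkhorn=30 → close Elkhorn (overflow 20)
  30÷1 = 30 each, +1 to first 0

Closure order: Juniper, Fernhollow, Greywater, Ironridge, Elkhorn
Last habitat: Dunmere with 59 animals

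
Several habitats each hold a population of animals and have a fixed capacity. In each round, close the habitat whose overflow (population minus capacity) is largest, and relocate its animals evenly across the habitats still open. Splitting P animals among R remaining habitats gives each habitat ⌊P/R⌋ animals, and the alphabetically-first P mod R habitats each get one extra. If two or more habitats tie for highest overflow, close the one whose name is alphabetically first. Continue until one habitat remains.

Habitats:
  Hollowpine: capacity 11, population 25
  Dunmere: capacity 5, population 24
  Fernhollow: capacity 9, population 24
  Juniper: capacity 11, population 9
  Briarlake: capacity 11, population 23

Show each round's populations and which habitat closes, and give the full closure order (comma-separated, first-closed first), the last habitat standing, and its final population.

Round 1: Briarlake=23 Dunmere=24 Fernhollow=24 Hollowpine=25 Juniper=9 → close Dunmere (overflow 19)
  24÷4 = 6 each, +1 to first 0
Round 2: Briarlake=29 Fernhollow=30 Hollowpine=31 Juniper=15 → close Fernhollow (overflow 21)
  30÷3 = 10 each, +1 to first 0
Round 3: Briarlake=39 Hollowpine=41 Juniper=25 → close Hollowpine (overflow 30)
  41÷2 = 20 each, +1 to first 1
Round 4: Briarlake=60 Juniper=45 → close Briarlake (overflow 49)
  60÷1 = 60 each, +1 to first 0

Closure order: Dunmere, Fernhollow, Hollowpine, Briarlake
Last habitat: Juniper with 105 animals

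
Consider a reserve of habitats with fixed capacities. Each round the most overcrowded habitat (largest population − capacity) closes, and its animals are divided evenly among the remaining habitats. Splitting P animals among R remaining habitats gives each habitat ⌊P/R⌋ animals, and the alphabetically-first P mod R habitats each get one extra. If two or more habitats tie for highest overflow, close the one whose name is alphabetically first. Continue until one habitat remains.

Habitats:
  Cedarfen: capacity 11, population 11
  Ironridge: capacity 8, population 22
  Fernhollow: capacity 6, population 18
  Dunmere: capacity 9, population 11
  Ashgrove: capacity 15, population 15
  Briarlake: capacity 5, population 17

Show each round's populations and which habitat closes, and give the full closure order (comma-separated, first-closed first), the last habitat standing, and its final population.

Round 1: Ashgrove=15 Briarlake=17 Cedarfen=11 Dunmere=11 Fernhollow=18 Ironridge=22 → close Ironridge (overflow 14)
  22÷5 = 4 each, +1 to first 2
Round 2: Ashgrove=20 Briarlake=22 Cedarfen=15 Dunmere=15 Fernhollow=22 → close Briarlake (overflow 17)
  22÷4 = 5 each, +1 to first 2
Round 3: Ashgrove=26 Cedarfen=21 Dunmere=20 Fernhollow=27 → close Fernhollow (overflow 21)
  27÷3 = 9 each, +1 to first 0
Round 4: Ashgrove=35 Cedarfen=30 Dunmere=29 → close Ashgrove (overflow 20)
  35÷2 = 17 each, +1 to first 1
Round 5: Cedarfen=48 Dunmere=46 → close Cedarfen (overflow 37)
  48÷1 = 48 each, +1 to first 0

Closure order: Ironridge, Briarlake, Fernhollow, Ashgrove, Cedarfen
Last habitat: Dunmere with 94 animals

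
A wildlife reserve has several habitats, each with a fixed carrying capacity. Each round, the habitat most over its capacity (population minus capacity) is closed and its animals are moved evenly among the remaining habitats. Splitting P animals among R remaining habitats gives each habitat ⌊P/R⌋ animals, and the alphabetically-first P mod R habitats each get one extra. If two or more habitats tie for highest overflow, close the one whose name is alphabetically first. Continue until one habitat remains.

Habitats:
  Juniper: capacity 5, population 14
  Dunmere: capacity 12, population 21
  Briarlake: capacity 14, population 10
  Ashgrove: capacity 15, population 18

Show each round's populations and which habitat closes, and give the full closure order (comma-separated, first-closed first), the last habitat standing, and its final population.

Closure order: Dunmere, Juniper, Ashgrove
Last habitat: Briarlake with 63 animals

Round 1: Ashgrove=18 Briarlake=10 Dunmere=21 Juniper=14 → close Dunmere (overflow 9)
  21÷3 = 7 each, +1 to first 0
Round 2: Ashgrove=25 Briarlake=17 Juniper=21 → close Juniper (overflow 16)
  21÷2 = 10 each, +1 to first 1
Round 3: Ashgrove=36 Briarlake=27 → close Ashgrove (overflow 21)
  36÷1 = 36 each, +1 to first 0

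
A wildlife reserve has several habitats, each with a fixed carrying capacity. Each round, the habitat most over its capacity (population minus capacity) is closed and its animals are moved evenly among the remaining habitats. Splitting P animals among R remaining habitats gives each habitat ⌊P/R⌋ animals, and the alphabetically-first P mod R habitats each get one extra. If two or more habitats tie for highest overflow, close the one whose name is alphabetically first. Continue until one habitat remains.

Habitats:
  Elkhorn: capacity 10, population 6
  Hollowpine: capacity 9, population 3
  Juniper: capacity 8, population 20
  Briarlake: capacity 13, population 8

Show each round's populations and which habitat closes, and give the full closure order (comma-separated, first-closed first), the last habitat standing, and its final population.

Closure order: Juniper, Elkhorn, Briarlake
Last habitat: Hollowpine with 37 animals

Round 1: Briarlake=8 Elkhorn=6 Hollowpine=3 Juniper=20 → close Juniper (overflow 12)
  20÷3 = 6 each, +1 to first 2
Round 2: Briarlake=15 Elkhorn=13 Hollowpine=9 → close Elkhorn (overflow 3)
  13÷2 = 6 each, +1 to first 1
Round 3: Briarlake=22 Hollowpine=15 → close Briarlake (overflow 9)
  22÷1 = 22 each, +1 to first 0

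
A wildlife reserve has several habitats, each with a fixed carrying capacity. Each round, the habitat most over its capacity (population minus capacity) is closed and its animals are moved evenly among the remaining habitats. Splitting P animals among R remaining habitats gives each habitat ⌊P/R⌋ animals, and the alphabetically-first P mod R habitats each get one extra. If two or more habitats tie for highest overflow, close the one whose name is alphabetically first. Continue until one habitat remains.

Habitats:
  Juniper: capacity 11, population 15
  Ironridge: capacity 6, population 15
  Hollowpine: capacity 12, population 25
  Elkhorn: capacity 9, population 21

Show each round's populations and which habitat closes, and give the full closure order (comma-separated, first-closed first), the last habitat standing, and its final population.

Closure order: Hollowpine, Elkhorn, Ironridge
Last habitat: Juniper with 76 animals

Round 1: Elkhorn=21 Hollowpine=25 Ironridge=15 Juniper=15 → close Hollowpine (overflow 13)
  25÷3 = 8 each, +1 to first 1
Round 2: Elkhorn=30 Ironridge=23 Juniper=23 → close Elkhorn (overflow 21)
  30÷2 = 15 each, +1 to first 0
Round 3: Ironridge=38 Juniper=38 → close Ironridge (overflow 32)
  38÷1 = 38 each, +1 to first 0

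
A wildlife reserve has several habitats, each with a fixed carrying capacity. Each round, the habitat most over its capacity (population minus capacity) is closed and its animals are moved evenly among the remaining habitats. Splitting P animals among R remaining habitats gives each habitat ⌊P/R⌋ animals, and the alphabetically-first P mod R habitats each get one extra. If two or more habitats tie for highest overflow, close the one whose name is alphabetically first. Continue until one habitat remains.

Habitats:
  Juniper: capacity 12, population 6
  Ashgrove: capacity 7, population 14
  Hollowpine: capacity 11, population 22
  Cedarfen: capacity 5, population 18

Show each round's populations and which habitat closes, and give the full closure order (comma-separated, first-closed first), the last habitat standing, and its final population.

Closure order: Cedarfen, Hollowpine, Ashgrove
Last habitat: Juniper with 60 animals

Round 1: Ashgrove=14 Cedarfen=18 Hollowpine=22 Juniper=6 → close Cedarfen (overflow 13)
  18÷3 = 6 each, +1 to first 0
Round 2: Ashgrove=20 Hollowpine=28 Juniper=12 → close Hollowpine (overflow 17)
  28÷2 = 14 each, +1 to first 0
Round 3: Ashgrove=34 Juniper=26 → close Ashgrove (overflow 27)
  34÷1 = 34 each, +1 to first 0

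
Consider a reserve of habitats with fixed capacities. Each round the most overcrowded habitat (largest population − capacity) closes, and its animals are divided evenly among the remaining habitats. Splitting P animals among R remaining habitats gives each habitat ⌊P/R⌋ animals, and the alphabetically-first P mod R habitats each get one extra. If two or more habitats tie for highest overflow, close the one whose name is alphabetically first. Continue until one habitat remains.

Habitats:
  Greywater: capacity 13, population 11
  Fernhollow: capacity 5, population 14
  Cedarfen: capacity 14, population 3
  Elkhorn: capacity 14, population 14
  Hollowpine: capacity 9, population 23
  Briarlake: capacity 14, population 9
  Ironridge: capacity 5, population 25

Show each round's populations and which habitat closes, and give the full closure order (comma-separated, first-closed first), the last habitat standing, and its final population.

Closure order: Ironridge, Hollowpine, Fernhollow, Elkhorn, Briarlake, Greywater
Last habitat: Cedarfen with 99 animals

Round 1: Briarlake=9 Cedarfen=3 Elkhorn=14 Fernhollow=14 Greywater=11 Hollowpine=23 Ironridge=25 → close Ironridge (overflow 20)
  25÷6 = 4 each, +1 to first 1
Round 2: Briarlake=14 Cedarfen=7 Elkhorn=18 Fernhollow=18 Greywater=15 Hollowpine=27 → close Hollowpine (overflow 18)
  27÷5 = 5 each, +1 to first 2
Round 3: Briarlake=20 Cedarfen=13 Elkhorn=23 Fernhollow=23 Greywater=20 → close Fernhollow (overflow 18)
  23÷4 = 5 each, +1 to first 3
Round 4: Briarlake=26 Cedarfen=19 Elkhorn=29 Greywater=25 → close Elkhorn (overflow 15)
  29÷3 = 9 each, +1 to first 2
Round 5: Briarlake=36 Cedarfen=29 Greywater=34 → close Briarlake (overflow 22)
  36÷2 = 18 each, +1 to first 0
Round 6: Cedarfen=47 Greywater=52 → close Greywater (overflow 39)
  52÷1 = 52 each, +1 to first 0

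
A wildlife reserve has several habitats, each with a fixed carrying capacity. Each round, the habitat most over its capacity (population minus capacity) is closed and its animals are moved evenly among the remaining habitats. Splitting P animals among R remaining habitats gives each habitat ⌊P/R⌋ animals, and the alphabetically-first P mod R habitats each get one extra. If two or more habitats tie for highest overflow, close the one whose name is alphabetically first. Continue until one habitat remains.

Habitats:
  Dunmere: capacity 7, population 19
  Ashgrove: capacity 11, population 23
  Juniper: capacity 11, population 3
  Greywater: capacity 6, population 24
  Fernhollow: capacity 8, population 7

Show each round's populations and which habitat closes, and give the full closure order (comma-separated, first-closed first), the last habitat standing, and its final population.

Closure order: Greywater, Ashgrove, Dunmere, Fernhollow
Last habitat: Juniper with 76 animals

Round 1: Ashgrove=23 Dunmere=19 Fernhollow=7 Greywater=24 Juniper=3 → close Greywater (overflow 18)
  24÷4 = 6 each, +1 to first 0
Round 2: Ashgrove=29 Dunmere=25 Fernhollow=13 Juniper=9 → close Ashgrove (overflow 18)
  29÷3 = 9 each, +1 to first 2
Round 3: Dunmere=35 Fernhollow=23 Juniper=18 → close Dunmere (overflow 28)
  35÷2 = 17 each, +1 to first 1
Round 4: Fernhollow=41 Juniper=35 → close Fernhollow (overflow 33)
  41÷1 = 41 each, +1 to first 0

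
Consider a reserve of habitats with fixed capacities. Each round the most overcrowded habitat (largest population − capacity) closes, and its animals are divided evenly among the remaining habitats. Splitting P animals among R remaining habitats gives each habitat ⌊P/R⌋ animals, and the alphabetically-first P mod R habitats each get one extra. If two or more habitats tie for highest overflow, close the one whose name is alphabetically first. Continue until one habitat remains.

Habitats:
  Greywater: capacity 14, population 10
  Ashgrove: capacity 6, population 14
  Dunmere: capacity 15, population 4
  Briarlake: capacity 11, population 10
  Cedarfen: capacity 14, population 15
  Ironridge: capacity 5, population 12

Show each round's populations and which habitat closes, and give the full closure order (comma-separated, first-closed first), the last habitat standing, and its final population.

Closure order: Ashgrove, Ironridge, Cedarfen, Briarlake, Greywater
Last habitat: Dunmere with 65 animals

Round 1: Ashgrove=14 Briarlake=10 Cedarfen=15 Dunmere=4 Greywater=10 Ironridge=12 → close Ashgrove (overflow 8)
  14÷5 = 2 each, +1 to first 4
Round 2: Briarlake=13 Cedarfen=18 Dunmere=7 Greywater=13 Ironridge=14 → close Ironridge (overflow 9)
  14÷4 = 3 each, +1 to first 2
Round 3: Briarlake=17 Cedarfen=22 Dunmere=10 Greywater=16 → close Cedarfen (overflow 8)
  22÷3 = 7 each, +1 to first 1
Round 4: Briarlake=25 Dunmere=17 Greywater=23 → close Briarlake (overflow 14)
  25÷2 = 12 each, +1 to first 1
Round 5: Dunmere=30 Greywater=35 → close Greywater (overflow 21)
  35÷1 = 35 each, +1 to first 0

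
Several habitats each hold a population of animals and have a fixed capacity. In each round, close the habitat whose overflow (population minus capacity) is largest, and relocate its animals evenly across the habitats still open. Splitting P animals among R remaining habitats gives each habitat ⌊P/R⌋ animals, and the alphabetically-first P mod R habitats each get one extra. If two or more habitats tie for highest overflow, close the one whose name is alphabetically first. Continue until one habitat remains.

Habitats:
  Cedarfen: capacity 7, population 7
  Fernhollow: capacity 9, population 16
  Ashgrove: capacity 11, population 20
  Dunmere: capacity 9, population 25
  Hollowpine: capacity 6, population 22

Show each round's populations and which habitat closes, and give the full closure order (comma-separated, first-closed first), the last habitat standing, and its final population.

Closure order: Dunmere, Hollowpine, Ashgrove, Fernhollow
Last habitat: Cedarfen with 90 animals

Round 1: Ashgrove=20 Cedarfen=7 Dunmere=25 Fernhollow=16 Hollowpine=22 → close Dunmere (overflow 16)
  25÷4 = 6 each, +1 to first 1
Round 2: Ashgrove=27 Cedarfen=13 Fernhollow=22 Hollowpine=28 → close Hollowpine (overflow 22)
  28÷3 = 9 each, +1 to first 1
Round 3: Ashgrove=37 Cedarfen=22 Fernhollow=31 → close Ashgrove (overflow 26)
  37÷2 = 18 each, +1 to first 1
Round 4: Cedarfen=41 Fernhollow=49 → close Fernhollow (overflow 40)
  49÷1 = 49 each, +1 to first 0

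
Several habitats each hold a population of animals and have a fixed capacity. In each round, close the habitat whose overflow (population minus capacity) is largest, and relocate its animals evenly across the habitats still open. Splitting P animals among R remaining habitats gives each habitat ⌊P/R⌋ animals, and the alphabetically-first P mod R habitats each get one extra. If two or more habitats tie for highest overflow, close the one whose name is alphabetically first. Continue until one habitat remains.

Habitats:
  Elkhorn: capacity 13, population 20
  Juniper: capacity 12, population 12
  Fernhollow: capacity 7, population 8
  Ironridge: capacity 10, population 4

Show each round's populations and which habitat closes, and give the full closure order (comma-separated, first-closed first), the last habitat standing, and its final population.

Round 1: Elkhorn=20 Fernhollow=8 Ironridge=4 Juniper=12 → close Elkhorn (overflow 7)
  20÷3 = 6 each, +1 to first 2
Round 2: Fernhollow=15 Ironridge=11 Juniper=18 → close Fernhollow (overflow 8)
  15÷2 = 7 each, +1 to first 1
Round 3: Ironridge=19 Juniper=25 → close Juniper (overflow 13)
  25÷1 = 25 each, +1 to first 0

Closure order: Elkhorn, Fernhollow, Juniper
Last habitat: Ironridge with 44 animals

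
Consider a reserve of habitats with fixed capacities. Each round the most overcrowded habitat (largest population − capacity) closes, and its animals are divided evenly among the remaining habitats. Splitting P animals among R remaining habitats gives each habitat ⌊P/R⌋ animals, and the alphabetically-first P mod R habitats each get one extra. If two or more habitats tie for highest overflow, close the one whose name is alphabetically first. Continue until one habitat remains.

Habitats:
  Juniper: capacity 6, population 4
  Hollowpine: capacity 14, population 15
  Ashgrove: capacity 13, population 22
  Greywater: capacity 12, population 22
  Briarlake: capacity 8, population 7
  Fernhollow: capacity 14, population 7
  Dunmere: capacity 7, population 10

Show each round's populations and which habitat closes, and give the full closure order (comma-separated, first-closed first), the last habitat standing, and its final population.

Round 1: Ashgrove=22 Briarlake=7 Dunmere=10 Fernhollow=7 Greywater=22 Hollowpine=15 Juniper=4 → close Greywater (overflow 10)
  22÷6 = 3 each, +1 to first 4
Round 2: Ashgrove=26 Briarlake=11 Dunmere=14 Fernhollow=11 Hollowpine=18 Juniper=7 → close Ashgrove (overflow 13)
  26÷5 = 5 each, +1 to first 1
Round 3: Briarlake=17 Dunmere=19 Fernhollow=16 Hollowpine=23 Juniper=12 → close Dunmere (overflow 12)
  19÷4 = 4 each, +1 to first 3
Round 4: Briarlake=22 Fernhollow=21 Hollowpine=28 Juniper=16 → close Briarlake (overflow 14)
  22÷3 = 7 each, +1 to first 1
Round 5: Fernhollow=29 Hollowpine=35 Juniper=23 → close Hollowpine (overflow 21)
  35÷2 = 17 each, +1 to first 1
Round 6: Fernhollow=47 Juniper=40 → close Juniper (overflow 34)
  40÷1 = 40 each, +1 to first 0

Closure order: Greywater, Ashgrove, Dunmere, Briarlake, Hollowpine, Juniper
Last habitat: Fernhollow with 87 animals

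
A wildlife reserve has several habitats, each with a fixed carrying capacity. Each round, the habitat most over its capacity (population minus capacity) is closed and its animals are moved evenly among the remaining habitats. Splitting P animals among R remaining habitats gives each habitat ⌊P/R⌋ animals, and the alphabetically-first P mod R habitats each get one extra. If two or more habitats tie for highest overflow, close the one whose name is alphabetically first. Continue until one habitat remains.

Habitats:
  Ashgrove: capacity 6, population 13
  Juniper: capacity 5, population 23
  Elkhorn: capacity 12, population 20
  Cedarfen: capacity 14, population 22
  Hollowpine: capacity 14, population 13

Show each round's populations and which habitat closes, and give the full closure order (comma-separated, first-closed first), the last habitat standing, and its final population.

Round 1: Ashgrove=13 Cedarfen=22 Elkhorn=20 Hollowpine=13 Juniper=23 → close Juniper (overflow 18)
  23÷4 = 5 each, +1 to first 3
Round 2: Ashgrove=19 Cedarfen=28 Elkhorn=26 Hollowpine=18 → close Cedarfen (overflow 14)
  28÷3 = 9 each, +1 to first 1
Round 3: Ashgrove=29 Elkhorn=35 Hollowpine=27 → close Ashgrove (overflow 23)
  29÷2 = 14 each, +1 to first 1
Round 4: Elkhorn=50 Hollowpine=41 → close Elkhorn (overflow 38)
  50÷1 = 50 each, +1 to first 0

Closure order: Juniper, Cedarfen, Ashgrove, Elkhorn
Last habitat: Hollowpine with 91 animals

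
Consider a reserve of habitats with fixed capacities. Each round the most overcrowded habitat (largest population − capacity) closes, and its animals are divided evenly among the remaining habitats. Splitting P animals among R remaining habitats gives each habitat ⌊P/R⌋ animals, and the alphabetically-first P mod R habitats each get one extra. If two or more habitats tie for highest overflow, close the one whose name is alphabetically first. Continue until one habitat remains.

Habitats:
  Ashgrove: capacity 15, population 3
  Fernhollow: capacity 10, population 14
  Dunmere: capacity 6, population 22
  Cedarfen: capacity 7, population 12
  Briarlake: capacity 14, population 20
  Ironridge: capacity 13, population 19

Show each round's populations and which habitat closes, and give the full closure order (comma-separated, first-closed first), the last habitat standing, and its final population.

Closure order: Dunmere, Briarlake, Ironridge, Cedarfen, Fernhollow
Last habitat: Ashgrove with 90 animals

Round 1: Ashgrove=3 Briarlake=20 Cedarfen=12 Dunmere=22 Fernhollow=14 Ironridge=19 → close Dunmere (overflow 16)
  22÷5 = 4 each, +1 to first 2
Round 2: Ashgrove=8 Briarlake=25 Cedarfen=16 Fernhollow=18 Ironridge=23 → close Briarlake (overflow 11)
  25÷4 = 6 each, +1 to first 1
Round 3: Ashgrove=15 Cedarfen=22 Fernhollow=24 Ironridge=29 → close Ironridge (overflow 16)
  29÷3 = 9 each, +1 to first 2
Round 4: Ashgrove=25 Cedarfen=32 Fernhollow=33 → close Cedarfen (overflow 25)
  32÷2 = 16 each, +1 to first 0
Round 5: Ashgrove=41 Fernhollow=49 → close Fernhollow (overflow 39)
  49÷1 = 49 each, +1 to first 0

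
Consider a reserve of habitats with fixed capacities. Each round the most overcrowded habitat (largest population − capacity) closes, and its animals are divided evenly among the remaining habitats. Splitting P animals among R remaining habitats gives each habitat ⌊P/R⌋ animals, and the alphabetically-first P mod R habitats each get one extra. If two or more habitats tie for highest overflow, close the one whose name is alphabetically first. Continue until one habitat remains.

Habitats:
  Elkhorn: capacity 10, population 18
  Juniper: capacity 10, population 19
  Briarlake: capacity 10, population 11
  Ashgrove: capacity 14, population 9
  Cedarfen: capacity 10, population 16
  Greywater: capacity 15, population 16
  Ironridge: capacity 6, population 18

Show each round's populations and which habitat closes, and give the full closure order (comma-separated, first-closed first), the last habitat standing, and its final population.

Round 1: Ashgrove=9 Briarlake=11 Cedarfen=16 Elkhorn=18 Greywater=16 Ironridge=18 Juniper=19 → close Ironridge (overflow 12)
  18÷6 = 3 each, +1 to first 0
Round 2: Ashgrove=12 Briarlake=14 Cedarfen=19 Elkhorn=21 Greywater=19 Juniper=22 → close Juniper (overflow 12)
  22÷5 = 4 each, +1 to first 2
Round 3: Ashgrove=17 Briarlake=19 Cedarfen=23 Elkhorn=25 Greywater=23 → close Elkhorn (overflow 15)
  25÷4 = 6 each, +1 to first 1
Round 4: Ashgrove=24 Briarlake=25 Cedarfen=29 Greywater=29 → close Cedarfen (overflow 19)
  29÷3 = 9 each, +1 to first 2
Round 5: Ashgrove=34 Briarlake=35 Greywater=38 → close Briarlake (overflow 25)
  35÷2 = 17 each, +1 to first 1
Round 6: Ashgrove=52 Greywater=55 → close Greywater (overflow 40)
  55÷1 = 55 each, +1 to first 0

Closure order: Ironridge, Juniper, Elkhorn, Cedarfen, Briarlake, Greywater
Last habitat: Ashgrove with 107 animals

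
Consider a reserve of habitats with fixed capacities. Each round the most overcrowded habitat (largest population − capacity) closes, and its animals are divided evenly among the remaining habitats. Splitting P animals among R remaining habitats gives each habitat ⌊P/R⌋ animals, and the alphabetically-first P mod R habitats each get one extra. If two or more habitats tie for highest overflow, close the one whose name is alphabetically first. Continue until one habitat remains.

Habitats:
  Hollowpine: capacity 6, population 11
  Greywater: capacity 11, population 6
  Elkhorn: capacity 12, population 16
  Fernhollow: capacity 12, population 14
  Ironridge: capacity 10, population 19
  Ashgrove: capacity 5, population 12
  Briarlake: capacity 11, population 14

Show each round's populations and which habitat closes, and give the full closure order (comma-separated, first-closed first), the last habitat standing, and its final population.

Closure order: Ironridge, Ashgrove, Hollowpine, Briarlake, Elkhorn, Fernhollow
Last habitat: Greywater with 92 animals

Round 1: Ashgrove=12 Briarlake=14 Elkhorn=16 Fernhollow=14 Greywater=6 Hollowpine=11 Ironridge=19 → close Ironridge (overflow 9)
  19÷6 = 3 each, +1 to first 1
Round 2: Ashgrove=16 Briarlake=17 Elkhorn=19 Fernhollow=17 Greywater=9 Hollowpine=14 → close Ashgrove (overflow 11)
  16÷5 = 3 each, +1 to first 1
Round 3: Briarlake=21 Elkhorn=22 Fernhollow=20 Greywater=12 Hollowpine=17 → close Hollowpine (overflow 11)
  17÷4 = 4 each, +1 to first 1
Round 4: Briarlake=26 Elkhorn=26 Fernhollow=24 Greywater=16 → close Briarlake (overflow 15)
  26÷3 = 8 each, +1 to first 2
Round 5: Elkhorn=35 Fernhollow=33 Greywater=24 → close Elkhorn (overflow 23)
  35÷2 = 17 each, +1 to first 1
Round 6: Fernhollow=51 Greywater=41 → close Fernhollow (overflow 39)
  51÷1 = 51 each, +1 to first 0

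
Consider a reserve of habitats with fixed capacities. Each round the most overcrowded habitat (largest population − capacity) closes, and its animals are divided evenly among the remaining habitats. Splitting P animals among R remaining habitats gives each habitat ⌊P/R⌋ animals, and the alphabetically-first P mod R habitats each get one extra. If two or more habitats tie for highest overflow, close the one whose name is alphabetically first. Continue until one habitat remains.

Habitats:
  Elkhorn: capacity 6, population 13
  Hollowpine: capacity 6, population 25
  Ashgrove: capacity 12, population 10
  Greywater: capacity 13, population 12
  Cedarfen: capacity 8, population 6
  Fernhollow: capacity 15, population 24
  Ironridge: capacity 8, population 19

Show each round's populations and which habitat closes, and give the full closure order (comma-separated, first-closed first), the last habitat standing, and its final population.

Round 1: Ashgrove=10 Cedarfen=6 Elkhorn=13 Fernhollow=24 Greywater=12 Hollowpine=25 Ironridge=19 → close Hollowpine (overflow 19)
  25÷6 = 4 each, +1 to first 1
Round 2: Ashgrove=15 Cedarfen=10 Elkhorn=17 Fernhollow=28 Greywater=16 Ironridge=23 → close Ironridge (overflow 15)
  23÷5 = 4 each, +1 to first 3
Round 3: Ashgrove=20 Cedarfen=15 Elkhorn=22 Fernhollow=32 Greywater=20 → close Fernhollow (overflow 17)
  32÷4 = 8 each, +1 to first 0
Round 4: Ashgrove=28 Cedarfen=23 Elkhorn=30 Greywater=28 → close Elkhorn (overflow 24)
  30÷3 = 10 each, +1 to first 0
Round 5: Ashgrove=38 Cedarfen=33 Greywater=38 → close Ashgrove (overflow 26)
  38÷2 = 19 each, +1 to first 0
Round 6: Cedarfen=52 Greywater=57 → close Cedarfen (overflow 44)
  52÷1 = 52 each, +1 to first 0

Closure order: Hollowpine, Ironridge, Fernhollow, Elkhorn, Ashgrove, Cedarfen
Last habitat: Greywater with 109 animals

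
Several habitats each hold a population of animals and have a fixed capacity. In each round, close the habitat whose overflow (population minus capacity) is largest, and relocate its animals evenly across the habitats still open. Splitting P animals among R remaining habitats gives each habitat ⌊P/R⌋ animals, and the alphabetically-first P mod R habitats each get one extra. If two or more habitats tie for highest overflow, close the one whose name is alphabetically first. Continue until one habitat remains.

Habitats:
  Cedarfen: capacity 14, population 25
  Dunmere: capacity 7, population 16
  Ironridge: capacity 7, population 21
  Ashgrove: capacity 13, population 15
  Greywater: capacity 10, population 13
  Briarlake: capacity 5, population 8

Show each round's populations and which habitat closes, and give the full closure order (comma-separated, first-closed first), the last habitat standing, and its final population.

Closure order: Ironridge, Cedarfen, Dunmere, Ashgrove, Briarlake
Last habitat: Greywater with 98 animals

Round 1: Ashgrove=15 Briarlake=8 Cedarfen=25 Dunmere=16 Greywater=13 Ironridge=21 → close Ironridge (overflow 14)
  21÷5 = 4 each, +1 to first 1
Round 2: Ashgrove=20 Briarlake=12 Cedarfen=29 Dunmere=20 Greywater=17 → close Cedarfen (overflow 15)
  29÷4 = 7 each, +1 to first 1
Round 3: Ashgrove=28 Briarlake=19 Dunmere=27 Greywater=24 → close Dunmere (overflow 20)
  27÷3 = 9 each, +1 to first 0
Round 4: Ashgrove=37 Briarlake=28 Greywater=33 → close Ashgrove (overflow 24)
  37÷2 = 18 each, +1 to first 1
Round 5: Briarlake=47 Greywater=51 → close Briarlake (overflow 42)
  47÷1 = 47 each, +1 to first 0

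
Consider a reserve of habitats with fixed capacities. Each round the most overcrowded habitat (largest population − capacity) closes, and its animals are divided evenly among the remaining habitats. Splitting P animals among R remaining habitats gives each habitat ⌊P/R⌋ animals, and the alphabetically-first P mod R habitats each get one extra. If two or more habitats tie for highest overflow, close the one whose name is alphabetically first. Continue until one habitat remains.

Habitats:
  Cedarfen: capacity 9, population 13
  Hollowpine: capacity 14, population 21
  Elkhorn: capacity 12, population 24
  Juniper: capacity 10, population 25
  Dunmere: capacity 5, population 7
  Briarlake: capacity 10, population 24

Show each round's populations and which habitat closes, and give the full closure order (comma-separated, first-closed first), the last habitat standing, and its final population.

Round 1: Briarlake=24 Cedarfen=13 Dunmere=7 Elkhorn=24 Hollowpine=21 Juniper=25 → close Juniper (overflow 15)
  25÷5 = 5 each, +1 to first 0
Round 2: Briarlake=29 Cedarfen=18 Dunmere=12 Elkhorn=29 Hollowpine=26 → close Briarlake (overflow 19)
  29÷4 = 7 each, +1 to first 1
Round 3: Cedarfen=26 Dunmere=19 Elkhorn=36 Hollowpine=33 → close Elkhorn (overflow 24)
  36÷3 = 12 each, +1 to first 0
Round 4: Cedarfen=38 Dunmere=31 Hollowpine=45 → close Hollowpine (overflow 31)
  45÷2 = 22 each, +1 to first 1
Round 5: Cedarfen=61 Dunmere=53 → close Cedarfen (overflow 52)
  61÷1 = 61 each, +1 to first 0

Closure order: Juniper, Briarlake, Elkhorn, Hollowpine, Cedarfen
Last habitat: Dunmere with 114 animals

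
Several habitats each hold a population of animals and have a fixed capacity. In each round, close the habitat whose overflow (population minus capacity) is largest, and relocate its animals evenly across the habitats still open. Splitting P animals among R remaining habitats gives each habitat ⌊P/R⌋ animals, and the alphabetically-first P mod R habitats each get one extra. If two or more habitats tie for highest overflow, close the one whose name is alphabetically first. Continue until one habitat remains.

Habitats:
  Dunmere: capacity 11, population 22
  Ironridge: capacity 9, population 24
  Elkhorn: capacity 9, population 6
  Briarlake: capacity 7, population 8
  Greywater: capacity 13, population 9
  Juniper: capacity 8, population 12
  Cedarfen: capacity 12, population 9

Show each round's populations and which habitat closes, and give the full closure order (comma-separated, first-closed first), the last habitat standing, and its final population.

Closure order: Ironridge, Dunmere, Juniper, Briarlake, Cedarfen, Elkhorn
Last habitat: Greywater with 90 animals

Round 1: Briarlake=8 Cedarfen=9 Dunmere=22 Elkhorn=6 Greywater=9 Ironridge=24 Juniper=12 → close Ironridge (overflow 15)
  24÷6 = 4 each, +1 to first 0
Round 2: Briarlake=12 Cedarfen=13 Dunmere=26 Elkhorn=10 Greywater=13 Juniper=16 → close Dunmere (overflow 15)
  26÷5 = 5 each, +1 to first 1
Round 3: Briarlake=18 Cedarfen=18 Elkhorn=15 Greywater=18 Juniper=21 → close Juniper (overflow 13)
  21÷4 = 5 each, +1 to first 1
Round 4: Briarlake=24 Cedarfen=23 Elkhorn=20 Greywater=23 → close Briarlake (overflow 17)
  24÷3 = 8 each, +1 to first 0
Round 5: Cedarfen=31 Elkhorn=28 Greywater=31 → close Cedarfen (overflow 19)
  31÷2 = 15 each, +1 to first 1
Round 6: Elkhorn=44 Greywater=46 → close Elkhorn (overflow 35)
  44÷1 = 44 each, +1 to first 0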